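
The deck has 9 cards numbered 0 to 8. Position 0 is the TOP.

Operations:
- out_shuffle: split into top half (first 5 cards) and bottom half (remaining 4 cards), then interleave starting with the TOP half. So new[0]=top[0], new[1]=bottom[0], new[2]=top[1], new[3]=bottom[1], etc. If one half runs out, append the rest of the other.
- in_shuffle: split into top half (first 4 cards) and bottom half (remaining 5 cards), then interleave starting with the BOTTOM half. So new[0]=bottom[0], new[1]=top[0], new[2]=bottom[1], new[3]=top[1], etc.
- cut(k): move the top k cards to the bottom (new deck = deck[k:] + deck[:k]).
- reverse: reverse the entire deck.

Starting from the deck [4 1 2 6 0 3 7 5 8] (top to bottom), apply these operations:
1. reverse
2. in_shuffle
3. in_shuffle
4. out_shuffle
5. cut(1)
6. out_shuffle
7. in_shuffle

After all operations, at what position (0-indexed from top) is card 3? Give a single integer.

After op 1 (reverse): [8 5 7 3 0 6 2 1 4]
After op 2 (in_shuffle): [0 8 6 5 2 7 1 3 4]
After op 3 (in_shuffle): [2 0 7 8 1 6 3 5 4]
After op 4 (out_shuffle): [2 6 0 3 7 5 8 4 1]
After op 5 (cut(1)): [6 0 3 7 5 8 4 1 2]
After op 6 (out_shuffle): [6 8 0 4 3 1 7 2 5]
After op 7 (in_shuffle): [3 6 1 8 7 0 2 4 5]
Card 3 is at position 0.

Answer: 0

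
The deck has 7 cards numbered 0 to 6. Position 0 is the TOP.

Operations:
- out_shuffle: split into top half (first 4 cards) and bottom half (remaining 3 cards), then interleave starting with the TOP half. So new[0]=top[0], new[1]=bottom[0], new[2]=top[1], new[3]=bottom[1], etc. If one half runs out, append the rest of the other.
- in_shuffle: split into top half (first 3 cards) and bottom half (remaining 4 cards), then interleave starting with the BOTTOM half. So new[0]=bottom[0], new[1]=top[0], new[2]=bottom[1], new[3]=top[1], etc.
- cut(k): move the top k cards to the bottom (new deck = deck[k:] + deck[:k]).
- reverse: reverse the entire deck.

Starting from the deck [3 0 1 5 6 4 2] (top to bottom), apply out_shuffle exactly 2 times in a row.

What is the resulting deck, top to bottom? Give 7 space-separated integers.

After op 1 (out_shuffle): [3 6 0 4 1 2 5]
After op 2 (out_shuffle): [3 1 6 2 0 5 4]

Answer: 3 1 6 2 0 5 4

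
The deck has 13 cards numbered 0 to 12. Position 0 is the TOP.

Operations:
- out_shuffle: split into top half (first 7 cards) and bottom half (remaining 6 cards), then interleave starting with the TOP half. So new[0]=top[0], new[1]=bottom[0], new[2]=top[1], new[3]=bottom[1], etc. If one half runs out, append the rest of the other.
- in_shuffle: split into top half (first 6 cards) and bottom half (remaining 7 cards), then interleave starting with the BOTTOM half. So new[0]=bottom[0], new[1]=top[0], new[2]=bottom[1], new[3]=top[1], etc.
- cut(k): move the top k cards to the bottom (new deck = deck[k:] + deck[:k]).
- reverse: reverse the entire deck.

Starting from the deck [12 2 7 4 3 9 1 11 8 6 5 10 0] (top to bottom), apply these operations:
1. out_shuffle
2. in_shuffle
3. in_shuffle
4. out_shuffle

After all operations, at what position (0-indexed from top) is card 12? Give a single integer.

Answer: 6

Derivation:
After op 1 (out_shuffle): [12 11 2 8 7 6 4 5 3 10 9 0 1]
After op 2 (in_shuffle): [4 12 5 11 3 2 10 8 9 7 0 6 1]
After op 3 (in_shuffle): [10 4 8 12 9 5 7 11 0 3 6 2 1]
After op 4 (out_shuffle): [10 11 4 0 8 3 12 6 9 2 5 1 7]
Card 12 is at position 6.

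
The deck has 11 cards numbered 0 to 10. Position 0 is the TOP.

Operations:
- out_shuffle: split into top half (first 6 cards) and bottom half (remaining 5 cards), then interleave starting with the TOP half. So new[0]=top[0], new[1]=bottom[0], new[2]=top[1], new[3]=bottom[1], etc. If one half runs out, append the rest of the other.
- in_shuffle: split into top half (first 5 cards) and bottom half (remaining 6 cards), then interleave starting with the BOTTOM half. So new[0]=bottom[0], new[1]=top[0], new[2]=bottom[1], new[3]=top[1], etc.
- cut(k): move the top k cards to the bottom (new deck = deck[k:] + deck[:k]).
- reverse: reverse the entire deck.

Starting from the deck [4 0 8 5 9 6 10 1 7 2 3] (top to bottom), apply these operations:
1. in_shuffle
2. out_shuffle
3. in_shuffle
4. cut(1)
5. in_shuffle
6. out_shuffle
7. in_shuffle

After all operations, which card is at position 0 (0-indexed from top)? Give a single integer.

Answer: 8

Derivation:
After op 1 (in_shuffle): [6 4 10 0 1 8 7 5 2 9 3]
After op 2 (out_shuffle): [6 7 4 5 10 2 0 9 1 3 8]
After op 3 (in_shuffle): [2 6 0 7 9 4 1 5 3 10 8]
After op 4 (cut(1)): [6 0 7 9 4 1 5 3 10 8 2]
After op 5 (in_shuffle): [1 6 5 0 3 7 10 9 8 4 2]
After op 6 (out_shuffle): [1 10 6 9 5 8 0 4 3 2 7]
After op 7 (in_shuffle): [8 1 0 10 4 6 3 9 2 5 7]
Position 0: card 8.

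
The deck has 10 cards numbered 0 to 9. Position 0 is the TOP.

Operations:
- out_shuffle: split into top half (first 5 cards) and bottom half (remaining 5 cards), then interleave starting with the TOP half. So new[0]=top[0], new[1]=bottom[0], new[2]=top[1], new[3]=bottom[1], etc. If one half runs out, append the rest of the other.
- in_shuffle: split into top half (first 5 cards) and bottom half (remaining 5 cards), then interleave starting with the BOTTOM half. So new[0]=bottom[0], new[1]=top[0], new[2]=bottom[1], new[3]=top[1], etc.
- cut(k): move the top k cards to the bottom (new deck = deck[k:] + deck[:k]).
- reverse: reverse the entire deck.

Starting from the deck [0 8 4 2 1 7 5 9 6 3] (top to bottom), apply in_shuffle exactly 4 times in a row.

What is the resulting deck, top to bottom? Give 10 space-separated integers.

After op 1 (in_shuffle): [7 0 5 8 9 4 6 2 3 1]
After op 2 (in_shuffle): [4 7 6 0 2 5 3 8 1 9]
After op 3 (in_shuffle): [5 4 3 7 8 6 1 0 9 2]
After op 4 (in_shuffle): [6 5 1 4 0 3 9 7 2 8]

Answer: 6 5 1 4 0 3 9 7 2 8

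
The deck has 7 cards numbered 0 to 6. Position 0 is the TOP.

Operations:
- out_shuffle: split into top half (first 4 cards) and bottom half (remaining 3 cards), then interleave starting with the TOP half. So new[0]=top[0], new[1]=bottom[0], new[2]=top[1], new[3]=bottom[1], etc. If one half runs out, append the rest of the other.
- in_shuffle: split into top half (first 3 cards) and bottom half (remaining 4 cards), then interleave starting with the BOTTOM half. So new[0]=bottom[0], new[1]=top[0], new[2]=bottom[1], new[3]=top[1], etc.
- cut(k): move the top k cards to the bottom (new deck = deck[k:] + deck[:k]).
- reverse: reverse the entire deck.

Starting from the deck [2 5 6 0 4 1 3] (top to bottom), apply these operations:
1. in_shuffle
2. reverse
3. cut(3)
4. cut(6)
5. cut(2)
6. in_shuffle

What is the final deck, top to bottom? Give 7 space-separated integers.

After op 1 (in_shuffle): [0 2 4 5 1 6 3]
After op 2 (reverse): [3 6 1 5 4 2 0]
After op 3 (cut(3)): [5 4 2 0 3 6 1]
After op 4 (cut(6)): [1 5 4 2 0 3 6]
After op 5 (cut(2)): [4 2 0 3 6 1 5]
After op 6 (in_shuffle): [3 4 6 2 1 0 5]

Answer: 3 4 6 2 1 0 5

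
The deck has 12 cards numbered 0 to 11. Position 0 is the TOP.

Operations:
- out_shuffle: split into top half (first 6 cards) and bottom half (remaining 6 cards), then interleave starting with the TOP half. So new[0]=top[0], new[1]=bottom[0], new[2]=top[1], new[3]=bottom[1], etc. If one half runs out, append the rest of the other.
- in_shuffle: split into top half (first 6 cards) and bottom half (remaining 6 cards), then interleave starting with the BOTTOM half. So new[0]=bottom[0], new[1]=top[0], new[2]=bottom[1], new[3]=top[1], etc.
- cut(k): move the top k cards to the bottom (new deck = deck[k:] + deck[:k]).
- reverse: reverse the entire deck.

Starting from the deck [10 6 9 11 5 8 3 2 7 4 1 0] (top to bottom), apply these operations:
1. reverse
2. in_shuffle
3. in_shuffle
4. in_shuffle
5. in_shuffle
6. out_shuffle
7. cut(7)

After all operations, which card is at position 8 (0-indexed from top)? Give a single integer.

After op 1 (reverse): [0 1 4 7 2 3 8 5 11 9 6 10]
After op 2 (in_shuffle): [8 0 5 1 11 4 9 7 6 2 10 3]
After op 3 (in_shuffle): [9 8 7 0 6 5 2 1 10 11 3 4]
After op 4 (in_shuffle): [2 9 1 8 10 7 11 0 3 6 4 5]
After op 5 (in_shuffle): [11 2 0 9 3 1 6 8 4 10 5 7]
After op 6 (out_shuffle): [11 6 2 8 0 4 9 10 3 5 1 7]
After op 7 (cut(7)): [10 3 5 1 7 11 6 2 8 0 4 9]
Position 8: card 8.

Answer: 8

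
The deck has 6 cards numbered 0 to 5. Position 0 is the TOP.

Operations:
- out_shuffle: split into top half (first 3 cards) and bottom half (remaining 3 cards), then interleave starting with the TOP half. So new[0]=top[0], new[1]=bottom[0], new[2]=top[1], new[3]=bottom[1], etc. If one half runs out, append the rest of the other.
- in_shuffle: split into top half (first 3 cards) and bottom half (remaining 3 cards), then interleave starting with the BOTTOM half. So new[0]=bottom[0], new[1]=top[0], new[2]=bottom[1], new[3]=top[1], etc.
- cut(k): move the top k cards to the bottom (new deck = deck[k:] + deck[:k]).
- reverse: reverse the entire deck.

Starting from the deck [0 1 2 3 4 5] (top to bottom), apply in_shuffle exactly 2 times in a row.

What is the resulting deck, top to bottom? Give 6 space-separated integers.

Answer: 1 3 5 0 2 4

Derivation:
After op 1 (in_shuffle): [3 0 4 1 5 2]
After op 2 (in_shuffle): [1 3 5 0 2 4]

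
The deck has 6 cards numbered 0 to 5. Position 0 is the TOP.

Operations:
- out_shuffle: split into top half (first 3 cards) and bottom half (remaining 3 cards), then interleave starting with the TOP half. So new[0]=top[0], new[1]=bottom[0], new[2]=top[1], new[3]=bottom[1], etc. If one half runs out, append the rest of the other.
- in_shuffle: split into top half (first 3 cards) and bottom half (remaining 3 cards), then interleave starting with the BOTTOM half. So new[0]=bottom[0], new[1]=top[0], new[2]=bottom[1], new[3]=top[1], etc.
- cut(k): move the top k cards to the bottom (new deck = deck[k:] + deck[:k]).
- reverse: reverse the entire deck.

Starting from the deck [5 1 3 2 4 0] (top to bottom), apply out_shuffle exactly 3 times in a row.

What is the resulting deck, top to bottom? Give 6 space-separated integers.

Answer: 5 3 4 1 2 0

Derivation:
After op 1 (out_shuffle): [5 2 1 4 3 0]
After op 2 (out_shuffle): [5 4 2 3 1 0]
After op 3 (out_shuffle): [5 3 4 1 2 0]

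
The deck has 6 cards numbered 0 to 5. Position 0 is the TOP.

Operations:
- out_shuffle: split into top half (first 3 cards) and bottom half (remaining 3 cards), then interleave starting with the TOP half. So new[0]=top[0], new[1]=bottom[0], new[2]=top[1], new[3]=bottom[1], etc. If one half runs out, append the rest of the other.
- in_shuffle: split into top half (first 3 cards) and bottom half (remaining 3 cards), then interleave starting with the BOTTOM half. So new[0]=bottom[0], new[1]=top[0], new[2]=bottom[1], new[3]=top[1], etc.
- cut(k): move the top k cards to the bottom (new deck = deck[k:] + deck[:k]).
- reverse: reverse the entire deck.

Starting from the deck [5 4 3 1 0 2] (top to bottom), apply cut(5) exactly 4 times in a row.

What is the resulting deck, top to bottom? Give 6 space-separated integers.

Answer: 3 1 0 2 5 4

Derivation:
After op 1 (cut(5)): [2 5 4 3 1 0]
After op 2 (cut(5)): [0 2 5 4 3 1]
After op 3 (cut(5)): [1 0 2 5 4 3]
After op 4 (cut(5)): [3 1 0 2 5 4]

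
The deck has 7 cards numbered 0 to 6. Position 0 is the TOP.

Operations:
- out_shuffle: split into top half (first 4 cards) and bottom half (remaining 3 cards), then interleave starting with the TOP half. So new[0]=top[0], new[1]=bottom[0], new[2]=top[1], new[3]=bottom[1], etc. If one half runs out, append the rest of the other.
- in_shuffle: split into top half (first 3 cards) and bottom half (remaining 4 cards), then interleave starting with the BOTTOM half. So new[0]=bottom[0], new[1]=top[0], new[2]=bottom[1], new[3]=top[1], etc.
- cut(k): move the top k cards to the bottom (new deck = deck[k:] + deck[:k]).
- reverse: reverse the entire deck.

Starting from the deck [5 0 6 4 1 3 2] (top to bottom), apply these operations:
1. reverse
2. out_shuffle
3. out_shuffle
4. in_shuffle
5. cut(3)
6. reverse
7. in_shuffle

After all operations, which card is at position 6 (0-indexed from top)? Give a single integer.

After op 1 (reverse): [2 3 1 4 6 0 5]
After op 2 (out_shuffle): [2 6 3 0 1 5 4]
After op 3 (out_shuffle): [2 1 6 5 3 4 0]
After op 4 (in_shuffle): [5 2 3 1 4 6 0]
After op 5 (cut(3)): [1 4 6 0 5 2 3]
After op 6 (reverse): [3 2 5 0 6 4 1]
After op 7 (in_shuffle): [0 3 6 2 4 5 1]
Position 6: card 1.

Answer: 1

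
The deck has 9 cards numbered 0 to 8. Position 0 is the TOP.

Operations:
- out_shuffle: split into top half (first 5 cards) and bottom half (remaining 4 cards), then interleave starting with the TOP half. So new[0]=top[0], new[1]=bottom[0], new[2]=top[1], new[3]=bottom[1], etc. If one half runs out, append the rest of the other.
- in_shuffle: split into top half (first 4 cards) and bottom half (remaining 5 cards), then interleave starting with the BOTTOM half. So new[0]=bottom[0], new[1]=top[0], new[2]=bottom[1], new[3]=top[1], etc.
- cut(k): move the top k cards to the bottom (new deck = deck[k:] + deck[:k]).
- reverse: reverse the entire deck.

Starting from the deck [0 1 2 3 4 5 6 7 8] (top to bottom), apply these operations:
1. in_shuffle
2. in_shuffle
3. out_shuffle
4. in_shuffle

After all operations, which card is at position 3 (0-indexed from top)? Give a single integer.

After op 1 (in_shuffle): [4 0 5 1 6 2 7 3 8]
After op 2 (in_shuffle): [6 4 2 0 7 5 3 1 8]
After op 3 (out_shuffle): [6 5 4 3 2 1 0 8 7]
After op 4 (in_shuffle): [2 6 1 5 0 4 8 3 7]
Position 3: card 5.

Answer: 5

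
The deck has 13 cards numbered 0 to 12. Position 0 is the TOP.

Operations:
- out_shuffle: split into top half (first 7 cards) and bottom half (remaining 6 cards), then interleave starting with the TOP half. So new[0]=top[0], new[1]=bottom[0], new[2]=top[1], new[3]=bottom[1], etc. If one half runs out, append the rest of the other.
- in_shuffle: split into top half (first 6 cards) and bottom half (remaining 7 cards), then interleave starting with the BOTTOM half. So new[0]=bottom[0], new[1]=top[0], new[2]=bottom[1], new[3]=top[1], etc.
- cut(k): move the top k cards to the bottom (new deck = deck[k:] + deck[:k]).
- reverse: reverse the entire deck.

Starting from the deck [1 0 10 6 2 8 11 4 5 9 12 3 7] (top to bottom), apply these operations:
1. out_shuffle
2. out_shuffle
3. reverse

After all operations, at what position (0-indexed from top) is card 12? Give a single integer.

After op 1 (out_shuffle): [1 4 0 5 10 9 6 12 2 3 8 7 11]
After op 2 (out_shuffle): [1 12 4 2 0 3 5 8 10 7 9 11 6]
After op 3 (reverse): [6 11 9 7 10 8 5 3 0 2 4 12 1]
Card 12 is at position 11.

Answer: 11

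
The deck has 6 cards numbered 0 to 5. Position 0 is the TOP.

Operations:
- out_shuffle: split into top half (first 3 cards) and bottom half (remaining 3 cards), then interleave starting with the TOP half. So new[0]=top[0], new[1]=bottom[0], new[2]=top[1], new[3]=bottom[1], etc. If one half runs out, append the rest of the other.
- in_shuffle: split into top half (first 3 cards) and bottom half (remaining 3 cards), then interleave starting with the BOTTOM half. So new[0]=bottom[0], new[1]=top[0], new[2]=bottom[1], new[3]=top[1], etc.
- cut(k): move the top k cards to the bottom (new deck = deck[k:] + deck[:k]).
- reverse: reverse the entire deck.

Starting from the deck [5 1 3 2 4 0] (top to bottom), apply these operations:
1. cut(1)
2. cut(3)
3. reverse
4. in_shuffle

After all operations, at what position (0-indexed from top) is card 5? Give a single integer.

After op 1 (cut(1)): [1 3 2 4 0 5]
After op 2 (cut(3)): [4 0 5 1 3 2]
After op 3 (reverse): [2 3 1 5 0 4]
After op 4 (in_shuffle): [5 2 0 3 4 1]
Card 5 is at position 0.

Answer: 0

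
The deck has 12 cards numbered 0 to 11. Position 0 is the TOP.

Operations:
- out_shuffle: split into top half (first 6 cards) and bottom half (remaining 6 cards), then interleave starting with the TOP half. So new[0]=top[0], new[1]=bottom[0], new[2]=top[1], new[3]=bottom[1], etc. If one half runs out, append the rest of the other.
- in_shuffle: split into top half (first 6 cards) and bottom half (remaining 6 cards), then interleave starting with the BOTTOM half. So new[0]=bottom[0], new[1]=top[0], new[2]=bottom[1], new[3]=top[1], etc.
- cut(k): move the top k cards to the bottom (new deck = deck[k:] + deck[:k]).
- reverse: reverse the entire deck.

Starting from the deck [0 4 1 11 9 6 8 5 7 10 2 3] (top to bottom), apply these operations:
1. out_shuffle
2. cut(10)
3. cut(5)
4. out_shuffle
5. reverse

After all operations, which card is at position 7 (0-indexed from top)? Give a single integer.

After op 1 (out_shuffle): [0 8 4 5 1 7 11 10 9 2 6 3]
After op 2 (cut(10)): [6 3 0 8 4 5 1 7 11 10 9 2]
After op 3 (cut(5)): [5 1 7 11 10 9 2 6 3 0 8 4]
After op 4 (out_shuffle): [5 2 1 6 7 3 11 0 10 8 9 4]
After op 5 (reverse): [4 9 8 10 0 11 3 7 6 1 2 5]
Position 7: card 7.

Answer: 7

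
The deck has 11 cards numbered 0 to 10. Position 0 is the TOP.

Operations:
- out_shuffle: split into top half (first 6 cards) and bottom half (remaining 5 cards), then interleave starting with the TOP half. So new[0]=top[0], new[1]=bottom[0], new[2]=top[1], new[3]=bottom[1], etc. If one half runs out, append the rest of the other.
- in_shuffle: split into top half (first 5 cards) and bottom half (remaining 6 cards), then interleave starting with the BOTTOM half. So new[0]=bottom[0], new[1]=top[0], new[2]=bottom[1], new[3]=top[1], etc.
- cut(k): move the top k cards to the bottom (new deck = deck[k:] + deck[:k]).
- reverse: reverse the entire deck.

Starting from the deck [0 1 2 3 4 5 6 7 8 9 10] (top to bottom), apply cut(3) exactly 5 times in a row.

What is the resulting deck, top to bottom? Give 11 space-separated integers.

Answer: 4 5 6 7 8 9 10 0 1 2 3

Derivation:
After op 1 (cut(3)): [3 4 5 6 7 8 9 10 0 1 2]
After op 2 (cut(3)): [6 7 8 9 10 0 1 2 3 4 5]
After op 3 (cut(3)): [9 10 0 1 2 3 4 5 6 7 8]
After op 4 (cut(3)): [1 2 3 4 5 6 7 8 9 10 0]
After op 5 (cut(3)): [4 5 6 7 8 9 10 0 1 2 3]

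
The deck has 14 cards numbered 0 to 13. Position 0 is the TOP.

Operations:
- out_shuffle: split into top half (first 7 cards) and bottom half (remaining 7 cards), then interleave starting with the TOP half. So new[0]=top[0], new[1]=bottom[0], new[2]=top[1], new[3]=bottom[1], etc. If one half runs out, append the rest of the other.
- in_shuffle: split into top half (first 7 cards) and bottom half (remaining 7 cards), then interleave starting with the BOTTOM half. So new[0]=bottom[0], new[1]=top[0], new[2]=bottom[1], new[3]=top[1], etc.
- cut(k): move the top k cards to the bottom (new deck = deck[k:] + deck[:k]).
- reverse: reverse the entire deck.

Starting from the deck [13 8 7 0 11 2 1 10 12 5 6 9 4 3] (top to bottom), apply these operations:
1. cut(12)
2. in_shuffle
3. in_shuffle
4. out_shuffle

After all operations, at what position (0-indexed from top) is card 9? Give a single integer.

Answer: 7

Derivation:
After op 1 (cut(12)): [4 3 13 8 7 0 11 2 1 10 12 5 6 9]
After op 2 (in_shuffle): [2 4 1 3 10 13 12 8 5 7 6 0 9 11]
After op 3 (in_shuffle): [8 2 5 4 7 1 6 3 0 10 9 13 11 12]
After op 4 (out_shuffle): [8 3 2 0 5 10 4 9 7 13 1 11 6 12]
Card 9 is at position 7.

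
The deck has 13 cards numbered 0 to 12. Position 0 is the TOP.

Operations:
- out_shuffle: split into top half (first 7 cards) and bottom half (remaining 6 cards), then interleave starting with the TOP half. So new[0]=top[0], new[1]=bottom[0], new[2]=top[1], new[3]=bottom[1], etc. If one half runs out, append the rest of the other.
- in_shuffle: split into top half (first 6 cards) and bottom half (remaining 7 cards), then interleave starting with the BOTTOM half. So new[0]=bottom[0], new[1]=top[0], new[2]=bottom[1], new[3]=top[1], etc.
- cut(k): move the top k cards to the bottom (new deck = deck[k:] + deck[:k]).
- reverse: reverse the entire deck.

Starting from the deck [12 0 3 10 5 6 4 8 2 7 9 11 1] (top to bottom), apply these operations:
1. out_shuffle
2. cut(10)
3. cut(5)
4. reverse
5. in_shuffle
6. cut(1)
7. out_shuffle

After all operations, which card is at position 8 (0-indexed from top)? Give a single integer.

Answer: 4

Derivation:
After op 1 (out_shuffle): [12 8 0 2 3 7 10 9 5 11 6 1 4]
After op 2 (cut(10)): [6 1 4 12 8 0 2 3 7 10 9 5 11]
After op 3 (cut(5)): [0 2 3 7 10 9 5 11 6 1 4 12 8]
After op 4 (reverse): [8 12 4 1 6 11 5 9 10 7 3 2 0]
After op 5 (in_shuffle): [5 8 9 12 10 4 7 1 3 6 2 11 0]
After op 6 (cut(1)): [8 9 12 10 4 7 1 3 6 2 11 0 5]
After op 7 (out_shuffle): [8 3 9 6 12 2 10 11 4 0 7 5 1]
Position 8: card 4.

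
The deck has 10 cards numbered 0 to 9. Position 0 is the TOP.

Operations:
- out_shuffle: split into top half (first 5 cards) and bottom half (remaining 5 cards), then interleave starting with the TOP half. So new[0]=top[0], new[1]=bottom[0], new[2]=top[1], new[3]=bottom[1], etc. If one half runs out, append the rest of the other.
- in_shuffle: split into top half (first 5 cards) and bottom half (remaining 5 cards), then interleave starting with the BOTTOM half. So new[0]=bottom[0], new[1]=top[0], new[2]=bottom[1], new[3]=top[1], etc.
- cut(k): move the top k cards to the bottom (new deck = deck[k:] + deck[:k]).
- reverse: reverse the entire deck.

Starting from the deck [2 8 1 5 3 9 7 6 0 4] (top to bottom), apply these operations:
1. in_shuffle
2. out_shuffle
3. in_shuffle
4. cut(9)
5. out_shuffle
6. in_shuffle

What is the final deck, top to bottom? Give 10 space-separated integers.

After op 1 (in_shuffle): [9 2 7 8 6 1 0 5 4 3]
After op 2 (out_shuffle): [9 1 2 0 7 5 8 4 6 3]
After op 3 (in_shuffle): [5 9 8 1 4 2 6 0 3 7]
After op 4 (cut(9)): [7 5 9 8 1 4 2 6 0 3]
After op 5 (out_shuffle): [7 4 5 2 9 6 8 0 1 3]
After op 6 (in_shuffle): [6 7 8 4 0 5 1 2 3 9]

Answer: 6 7 8 4 0 5 1 2 3 9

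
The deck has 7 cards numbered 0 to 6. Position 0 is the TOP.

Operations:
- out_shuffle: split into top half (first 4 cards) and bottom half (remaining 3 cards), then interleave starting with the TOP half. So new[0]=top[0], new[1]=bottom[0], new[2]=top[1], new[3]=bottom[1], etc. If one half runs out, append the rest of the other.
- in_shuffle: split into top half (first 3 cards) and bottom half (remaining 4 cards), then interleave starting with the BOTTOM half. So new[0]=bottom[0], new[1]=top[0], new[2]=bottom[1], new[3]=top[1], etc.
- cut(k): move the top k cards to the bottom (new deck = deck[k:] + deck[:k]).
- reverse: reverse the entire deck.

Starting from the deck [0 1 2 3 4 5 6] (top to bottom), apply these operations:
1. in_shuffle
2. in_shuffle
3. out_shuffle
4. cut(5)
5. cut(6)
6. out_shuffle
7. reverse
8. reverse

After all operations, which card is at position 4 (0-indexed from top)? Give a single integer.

Answer: 0

Derivation:
After op 1 (in_shuffle): [3 0 4 1 5 2 6]
After op 2 (in_shuffle): [1 3 5 0 2 4 6]
After op 3 (out_shuffle): [1 2 3 4 5 6 0]
After op 4 (cut(5)): [6 0 1 2 3 4 5]
After op 5 (cut(6)): [5 6 0 1 2 3 4]
After op 6 (out_shuffle): [5 2 6 3 0 4 1]
After op 7 (reverse): [1 4 0 3 6 2 5]
After op 8 (reverse): [5 2 6 3 0 4 1]
Position 4: card 0.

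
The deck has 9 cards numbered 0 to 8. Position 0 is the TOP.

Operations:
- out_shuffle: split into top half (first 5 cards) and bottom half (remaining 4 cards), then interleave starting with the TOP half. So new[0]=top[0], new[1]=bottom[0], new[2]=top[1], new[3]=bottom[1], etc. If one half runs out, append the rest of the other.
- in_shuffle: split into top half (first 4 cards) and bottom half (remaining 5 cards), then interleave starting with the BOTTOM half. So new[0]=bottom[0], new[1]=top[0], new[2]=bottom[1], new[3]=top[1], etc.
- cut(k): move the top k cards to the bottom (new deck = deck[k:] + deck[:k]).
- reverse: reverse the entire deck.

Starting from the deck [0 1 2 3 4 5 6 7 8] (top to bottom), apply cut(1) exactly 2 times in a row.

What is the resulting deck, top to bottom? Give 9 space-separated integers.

Answer: 2 3 4 5 6 7 8 0 1

Derivation:
After op 1 (cut(1)): [1 2 3 4 5 6 7 8 0]
After op 2 (cut(1)): [2 3 4 5 6 7 8 0 1]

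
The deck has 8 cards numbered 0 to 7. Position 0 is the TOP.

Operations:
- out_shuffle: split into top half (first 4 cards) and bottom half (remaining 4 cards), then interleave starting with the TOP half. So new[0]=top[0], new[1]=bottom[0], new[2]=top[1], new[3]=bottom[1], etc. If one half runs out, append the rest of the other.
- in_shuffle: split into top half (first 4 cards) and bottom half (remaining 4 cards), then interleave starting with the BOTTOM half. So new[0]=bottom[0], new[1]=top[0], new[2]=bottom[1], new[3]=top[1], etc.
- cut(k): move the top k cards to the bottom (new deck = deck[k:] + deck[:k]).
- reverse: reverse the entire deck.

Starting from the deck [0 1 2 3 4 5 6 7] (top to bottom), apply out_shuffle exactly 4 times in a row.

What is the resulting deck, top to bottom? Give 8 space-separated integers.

Answer: 0 4 1 5 2 6 3 7

Derivation:
After op 1 (out_shuffle): [0 4 1 5 2 6 3 7]
After op 2 (out_shuffle): [0 2 4 6 1 3 5 7]
After op 3 (out_shuffle): [0 1 2 3 4 5 6 7]
After op 4 (out_shuffle): [0 4 1 5 2 6 3 7]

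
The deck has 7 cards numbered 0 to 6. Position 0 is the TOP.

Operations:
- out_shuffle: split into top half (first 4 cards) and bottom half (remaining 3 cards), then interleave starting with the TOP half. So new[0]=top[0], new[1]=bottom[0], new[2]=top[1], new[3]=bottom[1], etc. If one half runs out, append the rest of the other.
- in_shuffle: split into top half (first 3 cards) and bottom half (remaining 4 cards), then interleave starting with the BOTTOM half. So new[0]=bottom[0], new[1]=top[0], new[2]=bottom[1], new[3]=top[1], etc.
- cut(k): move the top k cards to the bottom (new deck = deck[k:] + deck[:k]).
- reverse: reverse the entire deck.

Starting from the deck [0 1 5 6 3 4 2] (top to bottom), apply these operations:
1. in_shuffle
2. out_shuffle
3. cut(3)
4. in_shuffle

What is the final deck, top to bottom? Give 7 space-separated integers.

Answer: 1 5 6 3 4 2 0

Derivation:
After op 1 (in_shuffle): [6 0 3 1 4 5 2]
After op 2 (out_shuffle): [6 4 0 5 3 2 1]
After op 3 (cut(3)): [5 3 2 1 6 4 0]
After op 4 (in_shuffle): [1 5 6 3 4 2 0]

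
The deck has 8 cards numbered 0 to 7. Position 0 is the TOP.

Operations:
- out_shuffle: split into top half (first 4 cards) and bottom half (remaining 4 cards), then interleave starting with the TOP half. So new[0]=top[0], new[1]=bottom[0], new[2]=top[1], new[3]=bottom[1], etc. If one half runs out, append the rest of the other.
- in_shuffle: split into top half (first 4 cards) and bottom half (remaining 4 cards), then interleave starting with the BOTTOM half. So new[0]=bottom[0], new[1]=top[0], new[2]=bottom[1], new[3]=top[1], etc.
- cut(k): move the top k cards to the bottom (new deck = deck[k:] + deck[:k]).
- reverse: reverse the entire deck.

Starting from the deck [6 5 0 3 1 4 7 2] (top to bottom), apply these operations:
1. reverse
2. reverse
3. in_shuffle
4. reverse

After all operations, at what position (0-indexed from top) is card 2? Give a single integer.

After op 1 (reverse): [2 7 4 1 3 0 5 6]
After op 2 (reverse): [6 5 0 3 1 4 7 2]
After op 3 (in_shuffle): [1 6 4 5 7 0 2 3]
After op 4 (reverse): [3 2 0 7 5 4 6 1]
Card 2 is at position 1.

Answer: 1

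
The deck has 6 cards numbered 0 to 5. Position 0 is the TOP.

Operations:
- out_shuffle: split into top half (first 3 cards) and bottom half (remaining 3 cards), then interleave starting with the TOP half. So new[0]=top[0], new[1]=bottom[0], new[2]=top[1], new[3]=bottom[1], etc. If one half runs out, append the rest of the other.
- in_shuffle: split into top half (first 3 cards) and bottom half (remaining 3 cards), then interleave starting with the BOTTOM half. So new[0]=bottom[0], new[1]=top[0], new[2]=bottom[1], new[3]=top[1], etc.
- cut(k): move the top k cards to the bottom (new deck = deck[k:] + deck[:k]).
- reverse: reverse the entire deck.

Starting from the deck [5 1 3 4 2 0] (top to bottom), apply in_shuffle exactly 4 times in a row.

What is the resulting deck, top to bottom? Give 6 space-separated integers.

After op 1 (in_shuffle): [4 5 2 1 0 3]
After op 2 (in_shuffle): [1 4 0 5 3 2]
After op 3 (in_shuffle): [5 1 3 4 2 0]
After op 4 (in_shuffle): [4 5 2 1 0 3]

Answer: 4 5 2 1 0 3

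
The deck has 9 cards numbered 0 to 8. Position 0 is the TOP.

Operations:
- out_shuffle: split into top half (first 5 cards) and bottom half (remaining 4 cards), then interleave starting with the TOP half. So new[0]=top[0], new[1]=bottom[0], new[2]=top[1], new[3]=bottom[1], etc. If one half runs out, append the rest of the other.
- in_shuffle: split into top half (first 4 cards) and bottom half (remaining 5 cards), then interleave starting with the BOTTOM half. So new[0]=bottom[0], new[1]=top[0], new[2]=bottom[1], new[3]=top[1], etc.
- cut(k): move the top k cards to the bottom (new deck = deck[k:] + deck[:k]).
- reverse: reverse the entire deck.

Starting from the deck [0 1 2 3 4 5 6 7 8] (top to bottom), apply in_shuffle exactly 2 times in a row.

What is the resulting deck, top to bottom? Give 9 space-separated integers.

After op 1 (in_shuffle): [4 0 5 1 6 2 7 3 8]
After op 2 (in_shuffle): [6 4 2 0 7 5 3 1 8]

Answer: 6 4 2 0 7 5 3 1 8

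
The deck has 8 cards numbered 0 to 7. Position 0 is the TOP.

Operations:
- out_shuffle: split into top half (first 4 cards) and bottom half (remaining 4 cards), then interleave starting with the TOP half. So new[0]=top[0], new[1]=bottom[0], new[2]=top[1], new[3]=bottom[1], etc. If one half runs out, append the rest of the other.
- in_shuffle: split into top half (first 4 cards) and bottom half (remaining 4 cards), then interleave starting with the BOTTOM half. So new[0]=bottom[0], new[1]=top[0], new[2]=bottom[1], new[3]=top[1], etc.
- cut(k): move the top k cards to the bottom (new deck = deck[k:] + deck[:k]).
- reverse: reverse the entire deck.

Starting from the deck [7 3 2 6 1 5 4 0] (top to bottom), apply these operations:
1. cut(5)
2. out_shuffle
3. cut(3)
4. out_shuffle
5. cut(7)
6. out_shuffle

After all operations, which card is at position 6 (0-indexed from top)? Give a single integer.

After op 1 (cut(5)): [5 4 0 7 3 2 6 1]
After op 2 (out_shuffle): [5 3 4 2 0 6 7 1]
After op 3 (cut(3)): [2 0 6 7 1 5 3 4]
After op 4 (out_shuffle): [2 1 0 5 6 3 7 4]
After op 5 (cut(7)): [4 2 1 0 5 6 3 7]
After op 6 (out_shuffle): [4 5 2 6 1 3 0 7]
Position 6: card 0.

Answer: 0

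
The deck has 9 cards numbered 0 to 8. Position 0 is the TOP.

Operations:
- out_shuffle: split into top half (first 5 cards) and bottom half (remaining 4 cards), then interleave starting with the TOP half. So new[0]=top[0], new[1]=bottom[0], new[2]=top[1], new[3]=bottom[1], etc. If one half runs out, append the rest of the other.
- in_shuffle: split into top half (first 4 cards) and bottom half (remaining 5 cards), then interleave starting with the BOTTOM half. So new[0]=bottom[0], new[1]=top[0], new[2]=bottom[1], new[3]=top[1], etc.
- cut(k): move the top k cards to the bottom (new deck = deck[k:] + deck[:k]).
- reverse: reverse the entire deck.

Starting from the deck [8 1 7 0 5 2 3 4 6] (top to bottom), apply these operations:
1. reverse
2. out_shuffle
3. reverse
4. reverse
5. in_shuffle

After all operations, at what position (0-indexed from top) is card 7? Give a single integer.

After op 1 (reverse): [6 4 3 2 5 0 7 1 8]
After op 2 (out_shuffle): [6 0 4 7 3 1 2 8 5]
After op 3 (reverse): [5 8 2 1 3 7 4 0 6]
After op 4 (reverse): [6 0 4 7 3 1 2 8 5]
After op 5 (in_shuffle): [3 6 1 0 2 4 8 7 5]
Card 7 is at position 7.

Answer: 7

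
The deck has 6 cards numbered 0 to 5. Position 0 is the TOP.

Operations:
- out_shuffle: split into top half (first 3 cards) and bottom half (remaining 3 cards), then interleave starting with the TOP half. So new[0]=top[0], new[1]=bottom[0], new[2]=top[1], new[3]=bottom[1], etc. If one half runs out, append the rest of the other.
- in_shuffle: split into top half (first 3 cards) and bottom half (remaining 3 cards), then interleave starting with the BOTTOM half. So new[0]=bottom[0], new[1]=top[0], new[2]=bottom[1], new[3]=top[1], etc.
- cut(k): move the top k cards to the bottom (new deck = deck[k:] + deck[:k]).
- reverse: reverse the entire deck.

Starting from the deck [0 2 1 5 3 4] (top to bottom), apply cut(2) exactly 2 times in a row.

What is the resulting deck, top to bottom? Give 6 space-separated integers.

Answer: 3 4 0 2 1 5

Derivation:
After op 1 (cut(2)): [1 5 3 4 0 2]
After op 2 (cut(2)): [3 4 0 2 1 5]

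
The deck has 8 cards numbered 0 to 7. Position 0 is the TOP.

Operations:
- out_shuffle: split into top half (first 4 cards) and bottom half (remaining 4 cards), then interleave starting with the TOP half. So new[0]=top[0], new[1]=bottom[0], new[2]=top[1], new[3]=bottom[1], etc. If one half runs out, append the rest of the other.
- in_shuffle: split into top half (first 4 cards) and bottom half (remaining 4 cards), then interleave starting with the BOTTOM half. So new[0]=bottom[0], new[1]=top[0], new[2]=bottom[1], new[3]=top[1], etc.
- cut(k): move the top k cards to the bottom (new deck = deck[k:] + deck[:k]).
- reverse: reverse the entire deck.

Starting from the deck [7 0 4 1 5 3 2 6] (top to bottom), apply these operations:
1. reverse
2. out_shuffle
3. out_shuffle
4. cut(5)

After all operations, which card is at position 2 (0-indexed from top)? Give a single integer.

Answer: 7

Derivation:
After op 1 (reverse): [6 2 3 5 1 4 0 7]
After op 2 (out_shuffle): [6 1 2 4 3 0 5 7]
After op 3 (out_shuffle): [6 3 1 0 2 5 4 7]
After op 4 (cut(5)): [5 4 7 6 3 1 0 2]
Position 2: card 7.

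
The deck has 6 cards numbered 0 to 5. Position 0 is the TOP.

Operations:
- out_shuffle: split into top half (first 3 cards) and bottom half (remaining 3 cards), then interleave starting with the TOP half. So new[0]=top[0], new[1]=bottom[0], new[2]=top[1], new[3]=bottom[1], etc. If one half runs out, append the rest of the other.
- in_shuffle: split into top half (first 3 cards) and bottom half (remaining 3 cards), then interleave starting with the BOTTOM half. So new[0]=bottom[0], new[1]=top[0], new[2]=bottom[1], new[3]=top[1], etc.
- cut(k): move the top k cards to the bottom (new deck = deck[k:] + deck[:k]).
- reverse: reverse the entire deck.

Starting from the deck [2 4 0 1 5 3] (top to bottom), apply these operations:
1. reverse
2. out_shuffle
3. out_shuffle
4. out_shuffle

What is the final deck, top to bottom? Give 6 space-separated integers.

After op 1 (reverse): [3 5 1 0 4 2]
After op 2 (out_shuffle): [3 0 5 4 1 2]
After op 3 (out_shuffle): [3 4 0 1 5 2]
After op 4 (out_shuffle): [3 1 4 5 0 2]

Answer: 3 1 4 5 0 2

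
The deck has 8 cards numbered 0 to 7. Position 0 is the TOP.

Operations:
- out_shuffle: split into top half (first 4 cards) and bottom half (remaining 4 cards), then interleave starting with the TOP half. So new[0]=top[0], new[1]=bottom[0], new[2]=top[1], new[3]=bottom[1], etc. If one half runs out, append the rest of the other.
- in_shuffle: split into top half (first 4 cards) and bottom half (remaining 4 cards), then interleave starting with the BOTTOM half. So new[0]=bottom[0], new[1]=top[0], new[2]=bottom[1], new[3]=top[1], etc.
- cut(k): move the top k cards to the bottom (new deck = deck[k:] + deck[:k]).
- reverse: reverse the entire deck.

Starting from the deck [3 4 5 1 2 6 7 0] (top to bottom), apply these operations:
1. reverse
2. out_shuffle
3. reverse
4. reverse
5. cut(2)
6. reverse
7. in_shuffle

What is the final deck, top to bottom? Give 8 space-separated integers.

Answer: 4 1 6 0 5 3 7 2

Derivation:
After op 1 (reverse): [0 7 6 2 1 5 4 3]
After op 2 (out_shuffle): [0 1 7 5 6 4 2 3]
After op 3 (reverse): [3 2 4 6 5 7 1 0]
After op 4 (reverse): [0 1 7 5 6 4 2 3]
After op 5 (cut(2)): [7 5 6 4 2 3 0 1]
After op 6 (reverse): [1 0 3 2 4 6 5 7]
After op 7 (in_shuffle): [4 1 6 0 5 3 7 2]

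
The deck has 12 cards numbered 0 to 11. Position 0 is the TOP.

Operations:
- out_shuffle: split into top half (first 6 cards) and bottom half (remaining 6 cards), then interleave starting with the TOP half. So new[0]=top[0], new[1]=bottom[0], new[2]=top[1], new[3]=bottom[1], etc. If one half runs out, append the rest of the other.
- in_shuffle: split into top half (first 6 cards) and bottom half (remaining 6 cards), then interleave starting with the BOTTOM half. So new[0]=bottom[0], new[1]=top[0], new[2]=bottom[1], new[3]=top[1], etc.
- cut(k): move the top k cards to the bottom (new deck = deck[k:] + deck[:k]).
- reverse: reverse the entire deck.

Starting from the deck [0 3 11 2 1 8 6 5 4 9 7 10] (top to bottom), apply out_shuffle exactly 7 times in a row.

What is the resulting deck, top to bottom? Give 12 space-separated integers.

After op 1 (out_shuffle): [0 6 3 5 11 4 2 9 1 7 8 10]
After op 2 (out_shuffle): [0 2 6 9 3 1 5 7 11 8 4 10]
After op 3 (out_shuffle): [0 5 2 7 6 11 9 8 3 4 1 10]
After op 4 (out_shuffle): [0 9 5 8 2 3 7 4 6 1 11 10]
After op 5 (out_shuffle): [0 7 9 4 5 6 8 1 2 11 3 10]
After op 6 (out_shuffle): [0 8 7 1 9 2 4 11 5 3 6 10]
After op 7 (out_shuffle): [0 4 8 11 7 5 1 3 9 6 2 10]

Answer: 0 4 8 11 7 5 1 3 9 6 2 10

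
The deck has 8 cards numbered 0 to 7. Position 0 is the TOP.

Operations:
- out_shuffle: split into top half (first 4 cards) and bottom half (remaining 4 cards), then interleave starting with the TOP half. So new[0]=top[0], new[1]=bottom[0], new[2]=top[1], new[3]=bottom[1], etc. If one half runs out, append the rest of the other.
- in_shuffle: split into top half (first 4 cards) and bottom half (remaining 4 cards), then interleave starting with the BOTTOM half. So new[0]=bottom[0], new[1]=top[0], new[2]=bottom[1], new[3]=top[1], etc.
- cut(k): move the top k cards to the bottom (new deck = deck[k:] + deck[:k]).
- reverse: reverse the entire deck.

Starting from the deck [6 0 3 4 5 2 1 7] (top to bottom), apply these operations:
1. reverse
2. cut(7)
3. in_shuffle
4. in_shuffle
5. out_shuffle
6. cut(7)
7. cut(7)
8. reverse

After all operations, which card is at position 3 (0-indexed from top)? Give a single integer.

After op 1 (reverse): [7 1 2 5 4 3 0 6]
After op 2 (cut(7)): [6 7 1 2 5 4 3 0]
After op 3 (in_shuffle): [5 6 4 7 3 1 0 2]
After op 4 (in_shuffle): [3 5 1 6 0 4 2 7]
After op 5 (out_shuffle): [3 0 5 4 1 2 6 7]
After op 6 (cut(7)): [7 3 0 5 4 1 2 6]
After op 7 (cut(7)): [6 7 3 0 5 4 1 2]
After op 8 (reverse): [2 1 4 5 0 3 7 6]
Position 3: card 5.

Answer: 5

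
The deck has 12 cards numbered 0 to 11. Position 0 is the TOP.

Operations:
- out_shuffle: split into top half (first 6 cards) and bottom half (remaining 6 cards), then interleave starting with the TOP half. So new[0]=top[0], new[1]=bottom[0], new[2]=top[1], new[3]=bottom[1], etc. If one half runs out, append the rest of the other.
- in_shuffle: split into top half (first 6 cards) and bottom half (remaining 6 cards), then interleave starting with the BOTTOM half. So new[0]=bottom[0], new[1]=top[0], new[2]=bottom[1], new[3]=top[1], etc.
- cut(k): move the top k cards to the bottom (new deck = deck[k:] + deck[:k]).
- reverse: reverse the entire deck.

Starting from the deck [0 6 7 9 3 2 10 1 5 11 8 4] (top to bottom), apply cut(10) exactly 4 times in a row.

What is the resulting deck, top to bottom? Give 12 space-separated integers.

Answer: 3 2 10 1 5 11 8 4 0 6 7 9

Derivation:
After op 1 (cut(10)): [8 4 0 6 7 9 3 2 10 1 5 11]
After op 2 (cut(10)): [5 11 8 4 0 6 7 9 3 2 10 1]
After op 3 (cut(10)): [10 1 5 11 8 4 0 6 7 9 3 2]
After op 4 (cut(10)): [3 2 10 1 5 11 8 4 0 6 7 9]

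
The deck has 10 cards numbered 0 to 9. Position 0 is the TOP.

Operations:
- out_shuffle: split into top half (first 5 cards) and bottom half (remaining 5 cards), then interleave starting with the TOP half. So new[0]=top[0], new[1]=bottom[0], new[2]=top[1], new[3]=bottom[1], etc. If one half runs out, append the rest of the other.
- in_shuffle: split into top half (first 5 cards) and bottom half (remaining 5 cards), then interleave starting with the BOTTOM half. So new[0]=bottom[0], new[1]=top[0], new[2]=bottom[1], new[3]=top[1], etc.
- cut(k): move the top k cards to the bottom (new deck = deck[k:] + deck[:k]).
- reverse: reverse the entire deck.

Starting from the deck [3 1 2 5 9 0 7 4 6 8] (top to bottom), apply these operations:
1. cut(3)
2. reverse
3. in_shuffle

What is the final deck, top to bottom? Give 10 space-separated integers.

Answer: 4 2 7 1 0 3 9 8 5 6

Derivation:
After op 1 (cut(3)): [5 9 0 7 4 6 8 3 1 2]
After op 2 (reverse): [2 1 3 8 6 4 7 0 9 5]
After op 3 (in_shuffle): [4 2 7 1 0 3 9 8 5 6]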